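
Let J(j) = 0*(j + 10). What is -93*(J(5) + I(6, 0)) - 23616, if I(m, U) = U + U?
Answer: -23616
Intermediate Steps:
I(m, U) = 2*U
J(j) = 0 (J(j) = 0*(10 + j) = 0)
-93*(J(5) + I(6, 0)) - 23616 = -93*(0 + 2*0) - 23616 = -93*(0 + 0) - 23616 = -93*0 - 23616 = 0 - 23616 = -23616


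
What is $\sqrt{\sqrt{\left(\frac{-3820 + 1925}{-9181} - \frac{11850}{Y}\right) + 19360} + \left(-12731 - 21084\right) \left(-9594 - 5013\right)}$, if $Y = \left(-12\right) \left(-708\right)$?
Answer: $\frac{\sqrt{5217433469841396920580 + 1625037 \sqrt{817947038167073970}}}{3250074} \approx 22225.0$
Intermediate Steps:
$Y = 8496$
$\sqrt{\sqrt{\left(\frac{-3820 + 1925}{-9181} - \frac{11850}{Y}\right) + 19360} + \left(-12731 - 21084\right) \left(-9594 - 5013\right)} = \sqrt{\sqrt{\left(\frac{-3820 + 1925}{-9181} - \frac{11850}{8496}\right) + 19360} + \left(-12731 - 21084\right) \left(-9594 - 5013\right)} = \sqrt{\sqrt{\left(\left(-1895\right) \left(- \frac{1}{9181}\right) - \frac{1975}{1416}\right) + 19360} - -493935705} = \sqrt{\sqrt{\left(\frac{1895}{9181} - \frac{1975}{1416}\right) + 19360} + 493935705} = \sqrt{\sqrt{- \frac{15449155}{13000296} + 19360} + 493935705} = \sqrt{\sqrt{\frac{251670281405}{13000296}} + 493935705} = \sqrt{\frac{\sqrt{817947038167073970}}{6500148} + 493935705} = \sqrt{493935705 + \frac{\sqrt{817947038167073970}}{6500148}}$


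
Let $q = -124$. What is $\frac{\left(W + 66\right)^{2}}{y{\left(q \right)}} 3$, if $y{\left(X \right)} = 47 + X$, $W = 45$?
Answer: $- \frac{36963}{77} \approx -480.04$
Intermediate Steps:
$\frac{\left(W + 66\right)^{2}}{y{\left(q \right)}} 3 = \frac{\left(45 + 66\right)^{2}}{47 - 124} \cdot 3 = \frac{111^{2}}{-77} \cdot 3 = 12321 \left(- \frac{1}{77}\right) 3 = \left(- \frac{12321}{77}\right) 3 = - \frac{36963}{77}$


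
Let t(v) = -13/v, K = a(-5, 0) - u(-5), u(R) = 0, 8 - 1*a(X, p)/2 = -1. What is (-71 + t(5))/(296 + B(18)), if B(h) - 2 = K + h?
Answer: -184/835 ≈ -0.22036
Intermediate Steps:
a(X, p) = 18 (a(X, p) = 16 - 2*(-1) = 16 + 2 = 18)
K = 18 (K = 18 - 1*0 = 18 + 0 = 18)
B(h) = 20 + h (B(h) = 2 + (18 + h) = 20 + h)
(-71 + t(5))/(296 + B(18)) = (-71 - 13/5)/(296 + (20 + 18)) = (-71 - 13*⅕)/(296 + 38) = (-71 - 13/5)/334 = -368/5*1/334 = -184/835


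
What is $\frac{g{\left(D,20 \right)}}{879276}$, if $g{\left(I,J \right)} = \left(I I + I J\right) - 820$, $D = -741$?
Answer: $\frac{533441}{879276} \approx 0.60668$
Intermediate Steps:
$g{\left(I,J \right)} = -820 + I^{2} + I J$ ($g{\left(I,J \right)} = \left(I^{2} + I J\right) - 820 = -820 + I^{2} + I J$)
$\frac{g{\left(D,20 \right)}}{879276} = \frac{-820 + \left(-741\right)^{2} - 14820}{879276} = \left(-820 + 549081 - 14820\right) \frac{1}{879276} = 533441 \cdot \frac{1}{879276} = \frac{533441}{879276}$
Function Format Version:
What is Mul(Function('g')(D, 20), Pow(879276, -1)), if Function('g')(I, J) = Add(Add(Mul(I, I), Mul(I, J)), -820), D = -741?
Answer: Rational(533441, 879276) ≈ 0.60668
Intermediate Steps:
Function('g')(I, J) = Add(-820, Pow(I, 2), Mul(I, J)) (Function('g')(I, J) = Add(Add(Pow(I, 2), Mul(I, J)), -820) = Add(-820, Pow(I, 2), Mul(I, J)))
Mul(Function('g')(D, 20), Pow(879276, -1)) = Mul(Add(-820, Pow(-741, 2), Mul(-741, 20)), Pow(879276, -1)) = Mul(Add(-820, 549081, -14820), Rational(1, 879276)) = Mul(533441, Rational(1, 879276)) = Rational(533441, 879276)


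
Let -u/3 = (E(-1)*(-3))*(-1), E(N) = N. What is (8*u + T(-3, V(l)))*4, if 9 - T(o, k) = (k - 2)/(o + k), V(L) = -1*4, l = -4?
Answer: 2244/7 ≈ 320.57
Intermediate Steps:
V(L) = -4
T(o, k) = 9 - (-2 + k)/(k + o) (T(o, k) = 9 - (k - 2)/(o + k) = 9 - (-2 + k)/(k + o))
u = 9 (u = -3*(-1*(-3))*(-1) = -9*(-1) = -3*(-3) = 9)
(8*u + T(-3, V(l)))*4 = (8*9 + (2 + 8*(-4) + 9*(-3))/(-4 - 3))*4 = (72 + (2 - 32 - 27)/(-7))*4 = (72 - ⅐*(-57))*4 = (72 + 57/7)*4 = (561/7)*4 = 2244/7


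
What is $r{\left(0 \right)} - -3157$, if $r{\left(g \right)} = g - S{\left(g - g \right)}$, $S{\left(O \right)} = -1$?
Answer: $3158$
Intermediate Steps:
$r{\left(g \right)} = 1 + g$ ($r{\left(g \right)} = g - -1 = g + 1 = 1 + g$)
$r{\left(0 \right)} - -3157 = \left(1 + 0\right) - -3157 = 1 + 3157 = 3158$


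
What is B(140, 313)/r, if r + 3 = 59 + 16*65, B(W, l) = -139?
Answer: -139/1096 ≈ -0.12682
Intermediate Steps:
r = 1096 (r = -3 + (59 + 16*65) = -3 + (59 + 1040) = -3 + 1099 = 1096)
B(140, 313)/r = -139/1096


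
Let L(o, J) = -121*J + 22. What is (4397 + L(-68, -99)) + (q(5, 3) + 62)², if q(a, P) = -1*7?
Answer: 19423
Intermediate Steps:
q(a, P) = -7
L(o, J) = 22 - 121*J
(4397 + L(-68, -99)) + (q(5, 3) + 62)² = (4397 + (22 - 121*(-99))) + (-7 + 62)² = (4397 + (22 + 11979)) + 55² = (4397 + 12001) + 3025 = 16398 + 3025 = 19423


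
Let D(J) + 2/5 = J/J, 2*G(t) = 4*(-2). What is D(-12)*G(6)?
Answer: -12/5 ≈ -2.4000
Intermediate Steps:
G(t) = -4 (G(t) = (4*(-2))/2 = (1/2)*(-8) = -4)
D(J) = 3/5 (D(J) = -2/5 + J/J = -2/5 + 1 = 3/5)
D(-12)*G(6) = (3/5)*(-4) = -12/5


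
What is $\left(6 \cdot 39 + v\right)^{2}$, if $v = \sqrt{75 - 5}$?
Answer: $\left(234 + \sqrt{70}\right)^{2} \approx 58742.0$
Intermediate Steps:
$v = \sqrt{70} \approx 8.3666$
$\left(6 \cdot 39 + v\right)^{2} = \left(6 \cdot 39 + \sqrt{70}\right)^{2} = \left(234 + \sqrt{70}\right)^{2}$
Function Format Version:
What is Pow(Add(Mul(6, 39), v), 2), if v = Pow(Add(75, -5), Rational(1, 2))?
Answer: Pow(Add(234, Pow(70, Rational(1, 2))), 2) ≈ 58742.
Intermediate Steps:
v = Pow(70, Rational(1, 2)) ≈ 8.3666
Pow(Add(Mul(6, 39), v), 2) = Pow(Add(Mul(6, 39), Pow(70, Rational(1, 2))), 2) = Pow(Add(234, Pow(70, Rational(1, 2))), 2)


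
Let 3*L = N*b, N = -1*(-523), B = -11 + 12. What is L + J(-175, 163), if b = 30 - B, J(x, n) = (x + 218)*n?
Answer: 36194/3 ≈ 12065.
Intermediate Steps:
B = 1
J(x, n) = n*(218 + x) (J(x, n) = (218 + x)*n = n*(218 + x))
b = 29 (b = 30 - 1*1 = 30 - 1 = 29)
N = 523
L = 15167/3 (L = (523*29)/3 = (⅓)*15167 = 15167/3 ≈ 5055.7)
L + J(-175, 163) = 15167/3 + 163*(218 - 175) = 15167/3 + 163*43 = 15167/3 + 7009 = 36194/3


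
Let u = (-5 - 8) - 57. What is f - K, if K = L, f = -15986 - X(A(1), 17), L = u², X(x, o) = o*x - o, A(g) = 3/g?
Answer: -20920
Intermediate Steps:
X(x, o) = -o + o*x
u = -70 (u = -13 - 57 = -70)
L = 4900 (L = (-70)² = 4900)
f = -16020 (f = -15986 - 17*(-1 + 3/1) = -15986 - 17*(-1 + 3*1) = -15986 - 17*(-1 + 3) = -15986 - 17*2 = -15986 - 1*34 = -15986 - 34 = -16020)
K = 4900
f - K = -16020 - 1*4900 = -16020 - 4900 = -20920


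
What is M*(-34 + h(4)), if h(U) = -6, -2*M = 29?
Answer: 580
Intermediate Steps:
M = -29/2 (M = -1/2*29 = -29/2 ≈ -14.500)
M*(-34 + h(4)) = -29*(-34 - 6)/2 = -29/2*(-40) = 580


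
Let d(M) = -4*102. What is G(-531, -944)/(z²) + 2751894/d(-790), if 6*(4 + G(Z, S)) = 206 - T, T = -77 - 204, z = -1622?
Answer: -1809978465703/268350168 ≈ -6744.8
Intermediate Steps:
d(M) = -408
T = -281
G(Z, S) = 463/6 (G(Z, S) = -4 + (206 - 1*(-281))/6 = -4 + (206 + 281)/6 = -4 + (⅙)*487 = -4 + 487/6 = 463/6)
G(-531, -944)/(z²) + 2751894/d(-790) = 463/(6*((-1622)²)) + 2751894/(-408) = (463/6)/2630884 + 2751894*(-1/408) = (463/6)*(1/2630884) - 458649/68 = 463/15785304 - 458649/68 = -1809978465703/268350168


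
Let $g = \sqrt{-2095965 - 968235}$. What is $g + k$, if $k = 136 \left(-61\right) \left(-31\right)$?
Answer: $257176 + 10 i \sqrt{30642} \approx 2.5718 \cdot 10^{5} + 1750.5 i$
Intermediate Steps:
$g = 10 i \sqrt{30642}$ ($g = \sqrt{-2095965 - 968235} = \sqrt{-3064200} = 10 i \sqrt{30642} \approx 1750.5 i$)
$k = 257176$ ($k = \left(-8296\right) \left(-31\right) = 257176$)
$g + k = 10 i \sqrt{30642} + 257176 = 257176 + 10 i \sqrt{30642}$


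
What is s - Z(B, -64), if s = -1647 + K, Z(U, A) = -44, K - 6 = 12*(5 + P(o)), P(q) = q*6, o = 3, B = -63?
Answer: -1321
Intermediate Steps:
P(q) = 6*q
K = 282 (K = 6 + 12*(5 + 6*3) = 6 + 12*(5 + 18) = 6 + 12*23 = 6 + 276 = 282)
s = -1365 (s = -1647 + 282 = -1365)
s - Z(B, -64) = -1365 - 1*(-44) = -1365 + 44 = -1321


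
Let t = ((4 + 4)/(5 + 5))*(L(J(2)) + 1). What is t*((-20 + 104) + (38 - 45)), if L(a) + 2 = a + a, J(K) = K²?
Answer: 2156/5 ≈ 431.20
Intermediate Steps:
L(a) = -2 + 2*a (L(a) = -2 + (a + a) = -2 + 2*a)
t = 28/5 (t = ((4 + 4)/(5 + 5))*((-2 + 2*2²) + 1) = (8/10)*((-2 + 2*4) + 1) = (8*(⅒))*((-2 + 8) + 1) = 4*(6 + 1)/5 = (⅘)*7 = 28/5 ≈ 5.6000)
t*((-20 + 104) + (38 - 45)) = 28*((-20 + 104) + (38 - 45))/5 = 28*(84 - 7)/5 = (28/5)*77 = 2156/5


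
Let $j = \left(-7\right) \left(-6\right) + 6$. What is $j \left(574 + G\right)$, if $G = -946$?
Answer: $-17856$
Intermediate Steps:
$j = 48$ ($j = 42 + 6 = 48$)
$j \left(574 + G\right) = 48 \left(574 - 946\right) = 48 \left(-372\right) = -17856$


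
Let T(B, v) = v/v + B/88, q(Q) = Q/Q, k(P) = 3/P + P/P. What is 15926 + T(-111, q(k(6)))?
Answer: 1401465/88 ≈ 15926.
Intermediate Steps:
k(P) = 1 + 3/P (k(P) = 3/P + 1 = 1 + 3/P)
q(Q) = 1
T(B, v) = 1 + B/88 (T(B, v) = 1 + B*(1/88) = 1 + B/88)
15926 + T(-111, q(k(6))) = 15926 + (1 + (1/88)*(-111)) = 15926 + (1 - 111/88) = 15926 - 23/88 = 1401465/88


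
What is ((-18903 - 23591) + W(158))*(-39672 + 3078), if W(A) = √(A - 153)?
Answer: 1555025436 - 36594*√5 ≈ 1.5549e+9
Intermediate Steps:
W(A) = √(-153 + A)
((-18903 - 23591) + W(158))*(-39672 + 3078) = ((-18903 - 23591) + √(-153 + 158))*(-39672 + 3078) = (-42494 + √5)*(-36594) = 1555025436 - 36594*√5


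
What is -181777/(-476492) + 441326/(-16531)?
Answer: -207283352805/7876889252 ≈ -26.315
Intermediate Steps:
-181777/(-476492) + 441326/(-16531) = -181777*(-1/476492) + 441326*(-1/16531) = 181777/476492 - 441326/16531 = -207283352805/7876889252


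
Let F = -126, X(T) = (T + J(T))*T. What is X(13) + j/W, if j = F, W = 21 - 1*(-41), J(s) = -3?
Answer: 3967/31 ≈ 127.97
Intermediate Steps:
X(T) = T*(-3 + T) (X(T) = (T - 3)*T = (-3 + T)*T = T*(-3 + T))
W = 62 (W = 21 + 41 = 62)
j = -126
X(13) + j/W = 13*(-3 + 13) - 126/62 = 13*10 + (1/62)*(-126) = 130 - 63/31 = 3967/31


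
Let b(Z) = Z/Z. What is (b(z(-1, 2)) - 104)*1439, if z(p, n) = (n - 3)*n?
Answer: -148217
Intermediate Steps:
z(p, n) = n*(-3 + n) (z(p, n) = (-3 + n)*n = n*(-3 + n))
b(Z) = 1
(b(z(-1, 2)) - 104)*1439 = (1 - 104)*1439 = -103*1439 = -148217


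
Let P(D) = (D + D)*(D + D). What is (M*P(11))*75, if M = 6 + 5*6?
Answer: 1306800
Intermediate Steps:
P(D) = 4*D**2 (P(D) = (2*D)*(2*D) = 4*D**2)
M = 36 (M = 6 + 30 = 36)
(M*P(11))*75 = (36*(4*11**2))*75 = (36*(4*121))*75 = (36*484)*75 = 17424*75 = 1306800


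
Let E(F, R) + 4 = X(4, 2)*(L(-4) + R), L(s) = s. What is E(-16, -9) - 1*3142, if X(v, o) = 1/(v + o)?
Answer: -18889/6 ≈ -3148.2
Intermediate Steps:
X(v, o) = 1/(o + v)
E(F, R) = -14/3 + R/6 (E(F, R) = -4 + (-4 + R)/(2 + 4) = -4 + (-4 + R)/6 = -4 + (-2/3 + R/6) = -14/3 + R/6)
E(-16, -9) - 1*3142 = (-14/3 + (1/6)*(-9)) - 1*3142 = (-14/3 - 3/2) - 3142 = -37/6 - 3142 = -18889/6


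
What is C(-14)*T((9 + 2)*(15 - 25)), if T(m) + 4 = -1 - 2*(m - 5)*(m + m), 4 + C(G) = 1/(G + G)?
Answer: 5718365/28 ≈ 2.0423e+5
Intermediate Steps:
C(G) = -4 + 1/(2*G) (C(G) = -4 + 1/(G + G) = -4 + 1/(2*G))
T(m) = -5 - 4*m*(-5 + m) (T(m) = -4 + (-1 - 2*(m - 5)*(m + m)) = -4 + (-1 - 2*(-5 + m)*2*m) = -4 + (-1 - 4*m*(-5 + m)) = -5 - 4*m*(-5 + m))
C(-14)*T((9 + 2)*(15 - 25)) = (-4 + (1/2)/(-14))*(-5 - 4*(9 + 2)**2*(15 - 25)**2 + 20*((9 + 2)*(15 - 25))) = (-4 + (1/2)*(-1/14))*(-5 - 4*(11*(-10))**2 + 20*(11*(-10))) = (-4 - 1/28)*(-5 - 4*(-110)**2 + 20*(-110)) = -113*(-5 - 4*12100 - 2200)/28 = -113*(-5 - 48400 - 2200)/28 = -113/28*(-50605) = 5718365/28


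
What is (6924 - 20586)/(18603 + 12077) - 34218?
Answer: -524910951/15340 ≈ -34218.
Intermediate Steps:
(6924 - 20586)/(18603 + 12077) - 34218 = -13662/30680 - 34218 = -13662*1/30680 - 34218 = -6831/15340 - 34218 = -524910951/15340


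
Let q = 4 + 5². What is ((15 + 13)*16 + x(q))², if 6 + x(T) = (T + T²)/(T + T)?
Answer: 208849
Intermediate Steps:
q = 29 (q = 4 + 25 = 29)
x(T) = -6 + (T + T²)/(2*T) (x(T) = -6 + (T + T²)/(T + T) = -6 + (T + T²)/((2*T)) = -6 + (T + T²)*(1/(2*T)) = -6 + (T + T²)/(2*T))
((15 + 13)*16 + x(q))² = ((15 + 13)*16 + (-11/2 + (½)*29))² = (28*16 + (-11/2 + 29/2))² = (448 + 9)² = 457² = 208849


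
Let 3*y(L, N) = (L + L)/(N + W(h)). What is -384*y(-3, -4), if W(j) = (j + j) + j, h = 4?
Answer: 96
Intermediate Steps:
W(j) = 3*j (W(j) = 2*j + j = 3*j)
y(L, N) = 2*L/(3*(12 + N)) (y(L, N) = ((L + L)/(N + 3*4))/3 = ((2*L)/(N + 12))/3 = ((2*L)/(12 + N))/3 = (2*L/(12 + N))/3 = 2*L/(3*(12 + N)))
-384*y(-3, -4) = -256*(-3)/(12 - 4) = -256*(-3)/8 = -384*(-¼) = 96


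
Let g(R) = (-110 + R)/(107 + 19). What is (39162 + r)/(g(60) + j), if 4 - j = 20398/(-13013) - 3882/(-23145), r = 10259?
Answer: 44654722867755/4520461727 ≈ 9878.4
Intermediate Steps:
j = 77444704/14342185 (j = 4 - (20398/(-13013) - 3882/(-23145)) = 4 - (20398*(-1/13013) - 3882*(-1/23145)) = 4 - (-2914/1859 + 1294/7715) = 4 - 1*(-20075964/14342185) = 4 + 20075964/14342185 = 77444704/14342185 ≈ 5.3998)
g(R) = -55/63 + R/126 (g(R) = (-110 + R)/126 = (-110 + R)*(1/126) = -55/63 + R/126)
(39162 + r)/(g(60) + j) = (39162 + 10259)/((-55/63 + (1/126)*60) + 77444704/14342185) = 49421/((-55/63 + 10/21) + 77444704/14342185) = 49421/(-25/63 + 77444704/14342185) = 49421/(4520461727/903557655) = 49421*(903557655/4520461727) = 44654722867755/4520461727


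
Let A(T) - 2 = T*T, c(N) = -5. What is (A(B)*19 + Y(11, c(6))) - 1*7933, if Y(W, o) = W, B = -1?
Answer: -7865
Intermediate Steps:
A(T) = 2 + T² (A(T) = 2 + T*T = 2 + T²)
(A(B)*19 + Y(11, c(6))) - 1*7933 = ((2 + (-1)²)*19 + 11) - 1*7933 = ((2 + 1)*19 + 11) - 7933 = (3*19 + 11) - 7933 = (57 + 11) - 7933 = 68 - 7933 = -7865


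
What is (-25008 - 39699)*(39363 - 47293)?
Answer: 513126510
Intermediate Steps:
(-25008 - 39699)*(39363 - 47293) = -64707*(-7930) = 513126510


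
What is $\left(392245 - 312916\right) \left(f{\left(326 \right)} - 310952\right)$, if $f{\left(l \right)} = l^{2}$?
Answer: $-16236742404$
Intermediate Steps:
$\left(392245 - 312916\right) \left(f{\left(326 \right)} - 310952\right) = \left(392245 - 312916\right) \left(326^{2} - 310952\right) = 79329 \left(106276 - 310952\right) = 79329 \left(-204676\right) = -16236742404$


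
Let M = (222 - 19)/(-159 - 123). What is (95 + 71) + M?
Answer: 46609/282 ≈ 165.28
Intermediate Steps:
M = -203/282 (M = 203/(-282) = 203*(-1/282) = -203/282 ≈ -0.71986)
(95 + 71) + M = (95 + 71) - 203/282 = 166 - 203/282 = 46609/282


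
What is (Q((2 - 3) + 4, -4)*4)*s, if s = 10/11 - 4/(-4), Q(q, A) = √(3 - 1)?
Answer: 84*√2/11 ≈ 10.799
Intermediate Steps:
Q(q, A) = √2
s = 21/11 (s = 10*(1/11) - 4*(-¼) = 10/11 + 1 = 21/11 ≈ 1.9091)
(Q((2 - 3) + 4, -4)*4)*s = (√2*4)*(21/11) = (4*√2)*(21/11) = 84*√2/11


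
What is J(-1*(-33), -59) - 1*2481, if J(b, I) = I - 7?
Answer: -2547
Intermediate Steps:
J(b, I) = -7 + I
J(-1*(-33), -59) - 1*2481 = (-7 - 59) - 1*2481 = -66 - 2481 = -2547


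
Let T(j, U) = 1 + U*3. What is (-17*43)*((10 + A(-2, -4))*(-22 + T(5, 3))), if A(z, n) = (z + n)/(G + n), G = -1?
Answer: 491232/5 ≈ 98246.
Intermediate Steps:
T(j, U) = 1 + 3*U
A(z, n) = (n + z)/(-1 + n) (A(z, n) = (z + n)/(-1 + n) = (n + z)/(-1 + n))
(-17*43)*((10 + A(-2, -4))*(-22 + T(5, 3))) = (-17*43)*((10 + (-4 - 2)/(-1 - 4))*(-22 + (1 + 3*3))) = -731*(10 - 6/(-5))*(-22 + (1 + 9)) = -731*(10 - ⅕*(-6))*(-22 + 10) = -731*(10 + 6/5)*(-12) = -40936*(-12)/5 = -731*(-672/5) = 491232/5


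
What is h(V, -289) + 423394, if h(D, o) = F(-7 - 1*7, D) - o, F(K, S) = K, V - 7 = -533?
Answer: 423669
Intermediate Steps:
V = -526 (V = 7 - 533 = -526)
h(D, o) = -14 - o (h(D, o) = (-7 - 1*7) - o = (-7 - 7) - o = -14 - o)
h(V, -289) + 423394 = (-14 - 1*(-289)) + 423394 = (-14 + 289) + 423394 = 275 + 423394 = 423669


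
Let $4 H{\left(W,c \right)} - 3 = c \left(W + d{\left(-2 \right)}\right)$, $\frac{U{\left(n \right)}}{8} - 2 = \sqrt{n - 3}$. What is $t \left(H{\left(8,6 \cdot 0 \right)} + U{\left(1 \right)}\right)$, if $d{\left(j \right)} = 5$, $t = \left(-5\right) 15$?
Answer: $- \frac{5025}{4} - 600 i \sqrt{2} \approx -1256.3 - 848.53 i$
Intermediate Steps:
$t = -75$
$U{\left(n \right)} = 16 + 8 \sqrt{-3 + n}$ ($U{\left(n \right)} = 16 + 8 \sqrt{n - 3} = 16 + 8 \sqrt{-3 + n}$)
$H{\left(W,c \right)} = \frac{3}{4} + \frac{c \left(5 + W\right)}{4}$ ($H{\left(W,c \right)} = \frac{3}{4} + \frac{c \left(W + 5\right)}{4} = \frac{3}{4} + \frac{c \left(5 + W\right)}{4}$)
$t \left(H{\left(8,6 \cdot 0 \right)} + U{\left(1 \right)}\right) = - 75 \left(\left(\frac{3}{4} + \frac{5 \cdot 6 \cdot 0}{4} + \frac{1}{4} \cdot 8 \cdot 6 \cdot 0\right) + \left(16 + 8 \sqrt{-3 + 1}\right)\right) = - 75 \left(\left(\frac{3}{4} + \frac{5}{4} \cdot 0 + \frac{1}{4} \cdot 8 \cdot 0\right) + \left(16 + 8 \sqrt{-2}\right)\right) = - 75 \left(\left(\frac{3}{4} + 0 + 0\right) + \left(16 + 8 i \sqrt{2}\right)\right) = - 75 \left(\frac{3}{4} + \left(16 + 8 i \sqrt{2}\right)\right) = - 75 \left(\frac{67}{4} + 8 i \sqrt{2}\right) = - \frac{5025}{4} - 600 i \sqrt{2}$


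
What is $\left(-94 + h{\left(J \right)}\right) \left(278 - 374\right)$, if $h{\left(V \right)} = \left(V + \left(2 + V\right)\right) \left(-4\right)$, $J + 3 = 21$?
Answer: $23616$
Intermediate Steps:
$J = 18$ ($J = -3 + 21 = 18$)
$h{\left(V \right)} = -8 - 8 V$ ($h{\left(V \right)} = \left(2 + 2 V\right) \left(-4\right) = -8 - 8 V$)
$\left(-94 + h{\left(J \right)}\right) \left(278 - 374\right) = \left(-94 - 152\right) \left(278 - 374\right) = \left(-94 - 152\right) \left(-96\right) = \left(-246\right) \left(-96\right) = 23616$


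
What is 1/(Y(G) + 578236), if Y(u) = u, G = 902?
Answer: 1/579138 ≈ 1.7267e-6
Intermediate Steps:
1/(Y(G) + 578236) = 1/(902 + 578236) = 1/579138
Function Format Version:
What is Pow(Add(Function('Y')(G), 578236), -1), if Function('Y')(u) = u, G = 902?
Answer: Rational(1, 579138) ≈ 1.7267e-6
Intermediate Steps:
Pow(Add(Function('Y')(G), 578236), -1) = Pow(Add(902, 578236), -1) = Pow(579138, -1) = Rational(1, 579138)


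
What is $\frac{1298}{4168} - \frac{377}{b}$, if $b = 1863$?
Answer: $\frac{423419}{3882492} \approx 0.10906$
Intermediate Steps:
$\frac{1298}{4168} - \frac{377}{b} = \frac{1298}{4168} - \frac{377}{1863} = 1298 \cdot \frac{1}{4168} - \frac{377}{1863} = \frac{649}{2084} - \frac{377}{1863} = \frac{423419}{3882492}$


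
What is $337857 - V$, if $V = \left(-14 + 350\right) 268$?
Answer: $247809$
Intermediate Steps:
$V = 90048$ ($V = 336 \cdot 268 = 90048$)
$337857 - V = 337857 - 90048 = 247809$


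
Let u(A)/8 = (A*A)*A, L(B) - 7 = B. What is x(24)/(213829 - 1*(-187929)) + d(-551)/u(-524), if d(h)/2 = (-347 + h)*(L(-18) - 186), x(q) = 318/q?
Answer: -15861969019/57804066814592 ≈ -0.00027441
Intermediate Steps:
L(B) = 7 + B
u(A) = 8*A³ (u(A) = 8*((A*A)*A) = 8*(A²*A) = 8*A³)
d(h) = 136718 - 394*h (d(h) = 2*((-347 + h)*((7 - 18) - 186)) = 2*((-347 + h)*(-11 - 186)) = 2*((-347 + h)*(-197)) = 2*(68359 - 197*h) = 136718 - 394*h)
x(24)/(213829 - 1*(-187929)) + d(-551)/u(-524) = (318/24)/(213829 - 1*(-187929)) + (136718 - 394*(-551))/((8*(-524)³)) = (318*(1/24))/(213829 + 187929) + (136718 + 217094)/((8*(-143877824))) = (53/4)/401758 + 353812/(-1151022592) = (53/4)*(1/401758) + 353812*(-1/1151022592) = 53/1607032 - 88453/287755648 = -15861969019/57804066814592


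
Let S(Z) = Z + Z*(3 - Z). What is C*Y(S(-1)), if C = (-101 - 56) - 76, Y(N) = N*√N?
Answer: 1165*I*√5 ≈ 2605.0*I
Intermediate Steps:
Y(N) = N^(3/2)
C = -233 (C = -157 - 76 = -233)
C*Y(S(-1)) = -233*(-I*(4 - 1*(-1))^(3/2)) = -233*(-I*(4 + 1)^(3/2)) = -233*(-5*I*√5) = -(-1165)*I*√5 = 1165*I*√5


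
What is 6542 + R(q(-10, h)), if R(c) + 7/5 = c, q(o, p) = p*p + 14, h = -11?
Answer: 33378/5 ≈ 6675.6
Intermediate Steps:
q(o, p) = 14 + p² (q(o, p) = p² + 14 = 14 + p²)
R(c) = -7/5 + c
6542 + R(q(-10, h)) = 6542 + (-7/5 + (14 + (-11)²)) = 6542 + (-7/5 + (14 + 121)) = 6542 + (-7/5 + 135) = 6542 + 668/5 = 33378/5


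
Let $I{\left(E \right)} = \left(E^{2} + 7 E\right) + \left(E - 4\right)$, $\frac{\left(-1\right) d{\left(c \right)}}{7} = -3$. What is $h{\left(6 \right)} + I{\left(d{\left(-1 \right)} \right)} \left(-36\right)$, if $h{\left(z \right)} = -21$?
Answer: $-21801$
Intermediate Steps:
$d{\left(c \right)} = 21$ ($d{\left(c \right)} = \left(-7\right) \left(-3\right) = 21$)
$I{\left(E \right)} = -4 + E^{2} + 8 E$ ($I{\left(E \right)} = \left(E^{2} + 7 E\right) + \left(-4 + E\right) = -4 + E^{2} + 8 E$)
$h{\left(6 \right)} + I{\left(d{\left(-1 \right)} \right)} \left(-36\right) = -21 + \left(-4 + 21^{2} + 8 \cdot 21\right) \left(-36\right) = -21 + \left(-4 + 441 + 168\right) \left(-36\right) = -21 + 605 \left(-36\right) = -21 - 21780 = -21801$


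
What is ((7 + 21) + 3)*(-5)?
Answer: -155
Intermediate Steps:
((7 + 21) + 3)*(-5) = (28 + 3)*(-5) = 31*(-5) = -155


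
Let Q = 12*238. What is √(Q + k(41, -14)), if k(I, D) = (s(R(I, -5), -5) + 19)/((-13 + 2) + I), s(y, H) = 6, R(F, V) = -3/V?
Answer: √102846/6 ≈ 53.449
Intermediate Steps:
k(I, D) = 25/(-11 + I) (k(I, D) = (6 + 19)/((-13 + 2) + I) = 25/(-11 + I))
Q = 2856
√(Q + k(41, -14)) = √(2856 + 25/(-11 + 41)) = √(2856 + 25/30) = √(2856 + 25*(1/30)) = √(2856 + ⅚) = √(17141/6) = √102846/6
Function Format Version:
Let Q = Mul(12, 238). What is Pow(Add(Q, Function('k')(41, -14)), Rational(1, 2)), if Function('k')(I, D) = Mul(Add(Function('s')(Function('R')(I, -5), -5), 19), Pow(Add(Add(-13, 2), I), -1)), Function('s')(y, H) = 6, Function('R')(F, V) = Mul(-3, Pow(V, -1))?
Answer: Mul(Rational(1, 6), Pow(102846, Rational(1, 2))) ≈ 53.449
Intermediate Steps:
Function('k')(I, D) = Mul(25, Pow(Add(-11, I), -1)) (Function('k')(I, D) = Mul(Add(6, 19), Pow(Add(Add(-13, 2), I), -1)) = Mul(25, Pow(Add(-11, I), -1)))
Q = 2856
Pow(Add(Q, Function('k')(41, -14)), Rational(1, 2)) = Pow(Add(2856, Mul(25, Pow(Add(-11, 41), -1))), Rational(1, 2)) = Pow(Add(2856, Mul(25, Pow(30, -1))), Rational(1, 2)) = Pow(Add(2856, Mul(25, Rational(1, 30))), Rational(1, 2)) = Pow(Add(2856, Rational(5, 6)), Rational(1, 2)) = Pow(Rational(17141, 6), Rational(1, 2)) = Mul(Rational(1, 6), Pow(102846, Rational(1, 2)))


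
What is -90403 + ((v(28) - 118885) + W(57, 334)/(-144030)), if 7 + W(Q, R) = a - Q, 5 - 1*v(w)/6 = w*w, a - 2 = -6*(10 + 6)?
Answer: -15408473351/72015 ≈ -2.1396e+5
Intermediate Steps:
a = -94 (a = 2 - 6*(10 + 6) = 2 - 6*16 = 2 - 96 = -94)
v(w) = 30 - 6*w² (v(w) = 30 - 6*w*w = 30 - 6*w²)
W(Q, R) = -101 - Q (W(Q, R) = -7 + (-94 - Q) = -101 - Q)
-90403 + ((v(28) - 118885) + W(57, 334)/(-144030)) = -90403 + (((30 - 6*28²) - 118885) + (-101 - 1*57)/(-144030)) = -90403 + (((30 - 6*784) - 118885) + (-101 - 57)*(-1/144030)) = -90403 + (((30 - 4704) - 118885) - 158*(-1/144030)) = -90403 + ((-4674 - 118885) + 79/72015) = -90403 + (-123559 + 79/72015) = -90403 - 8898101306/72015 = -15408473351/72015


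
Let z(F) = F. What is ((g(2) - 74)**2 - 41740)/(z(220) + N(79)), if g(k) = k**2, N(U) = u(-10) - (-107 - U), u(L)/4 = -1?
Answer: -6140/67 ≈ -91.642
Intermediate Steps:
u(L) = -4 (u(L) = 4*(-1) = -4)
N(U) = 103 + U (N(U) = -4 - (-107 - U) = -4 + (107 + U) = 103 + U)
((g(2) - 74)**2 - 41740)/(z(220) + N(79)) = ((2**2 - 74)**2 - 41740)/(220 + (103 + 79)) = ((4 - 74)**2 - 41740)/(220 + 182) = ((-70)**2 - 41740)/402 = (4900 - 41740)*(1/402) = -36840*1/402 = -6140/67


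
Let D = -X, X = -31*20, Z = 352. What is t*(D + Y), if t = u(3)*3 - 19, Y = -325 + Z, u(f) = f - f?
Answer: -12293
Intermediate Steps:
X = -620
u(f) = 0
D = 620 (D = -1*(-620) = 620)
Y = 27 (Y = -325 + 352 = 27)
t = -19 (t = 0*3 - 19 = 0 - 19 = -19)
t*(D + Y) = -19*(620 + 27) = -19*647 = -12293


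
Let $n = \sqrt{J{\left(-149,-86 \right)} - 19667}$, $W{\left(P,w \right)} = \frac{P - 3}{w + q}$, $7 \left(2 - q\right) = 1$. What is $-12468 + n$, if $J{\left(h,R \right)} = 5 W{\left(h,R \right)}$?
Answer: $-12468 + \frac{i \sqrt{18891307}}{31} \approx -12468.0 + 140.21 i$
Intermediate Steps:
$q = \frac{13}{7}$ ($q = 2 - \frac{1}{7} = \frac{13}{7} \approx 1.8571$)
$W{\left(P,w \right)} = \frac{-3 + P}{\frac{13}{7} + w}$ ($W{\left(P,w \right)} = \frac{P - 3}{w + \frac{13}{7}} = \frac{-3 + P}{\frac{13}{7} + w}$)
$J{\left(h,R \right)} = \frac{35 \left(-3 + h\right)}{13 + 7 R}$ ($J{\left(h,R \right)} = 5 \frac{7 \left(-3 + h\right)}{13 + 7 R} = \frac{35 \left(-3 + h\right)}{13 + 7 R}$)
$n = \frac{i \sqrt{18891307}}{31}$ ($n = \sqrt{\frac{35 \left(-3 - 149\right)}{13 + 7 \left(-86\right)} - 19667} = \sqrt{35 \frac{1}{13 - 602} \left(-152\right) - 19667} = \sqrt{35 \frac{1}{-589} \left(-152\right) - 19667} = \sqrt{35 \left(- \frac{1}{589}\right) \left(-152\right) - 19667} = \sqrt{\frac{280}{31} - 19667} = \sqrt{- \frac{609397}{31}} = \frac{i \sqrt{18891307}}{31} \approx 140.21 i$)
$-12468 + n = -12468 + \frac{i \sqrt{18891307}}{31}$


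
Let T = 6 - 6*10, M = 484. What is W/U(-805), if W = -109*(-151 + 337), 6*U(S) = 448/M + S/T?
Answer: -794821896/103453 ≈ -7682.9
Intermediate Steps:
T = -54 (T = 6 - 60 = -54)
U(S) = 56/363 - S/324 (U(S) = (448/484 + S/(-54))/6 = (448*(1/484) + S*(-1/54))/6 = (112/121 - S/54)/6 = 56/363 - S/324)
W = -20274 (W = -109*186 = -20274)
W/U(-805) = -20274/(56/363 - 1/324*(-805)) = -20274/(56/363 + 805/324) = -20274/103453/39204 = -20274*39204/103453 = -794821896/103453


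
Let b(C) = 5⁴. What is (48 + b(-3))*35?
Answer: 23555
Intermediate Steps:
b(C) = 625
(48 + b(-3))*35 = (48 + 625)*35 = 673*35 = 23555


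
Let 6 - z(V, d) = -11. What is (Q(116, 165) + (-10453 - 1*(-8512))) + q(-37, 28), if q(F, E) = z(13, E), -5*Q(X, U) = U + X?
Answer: -9901/5 ≈ -1980.2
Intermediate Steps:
Q(X, U) = -U/5 - X/5 (Q(X, U) = -(U + X)/5 = -U/5 - X/5)
z(V, d) = 17 (z(V, d) = 6 - 1*(-11) = 6 + 11 = 17)
q(F, E) = 17
(Q(116, 165) + (-10453 - 1*(-8512))) + q(-37, 28) = ((-1/5*165 - 1/5*116) + (-10453 - 1*(-8512))) + 17 = ((-33 - 116/5) + (-10453 + 8512)) + 17 = (-281/5 - 1941) + 17 = -9986/5 + 17 = -9901/5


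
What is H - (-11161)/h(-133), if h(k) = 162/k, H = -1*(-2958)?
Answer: -1005217/162 ≈ -6205.0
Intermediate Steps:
H = 2958
H - (-11161)/h(-133) = 2958 - (-11161)/(162/(-133)) = 2958 - (-11161)/(162*(-1/133)) = 2958 - (-11161)/(-162/133) = 2958 - (-11161)*(-133)/162 = 2958 - 1*1484413/162 = 2958 - 1484413/162 = -1005217/162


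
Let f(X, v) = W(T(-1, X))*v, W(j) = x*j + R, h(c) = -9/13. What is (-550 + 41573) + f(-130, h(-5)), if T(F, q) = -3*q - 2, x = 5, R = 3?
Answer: 515812/13 ≈ 39678.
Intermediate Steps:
T(F, q) = -2 - 3*q
h(c) = -9/13 (h(c) = -9*1/13 = -9/13)
W(j) = 3 + 5*j (W(j) = 5*j + 3 = 3 + 5*j)
f(X, v) = v*(-7 - 15*X) (f(X, v) = (3 + 5*(-2 - 3*X))*v = (3 + (-10 - 15*X))*v = (-7 - 15*X)*v = v*(-7 - 15*X))
(-550 + 41573) + f(-130, h(-5)) = (-550 + 41573) - 1*(-9/13)*(7 + 15*(-130)) = 41023 - 1*(-9/13)*(7 - 1950) = 41023 - 1*(-9/13)*(-1943) = 41023 - 17487/13 = 515812/13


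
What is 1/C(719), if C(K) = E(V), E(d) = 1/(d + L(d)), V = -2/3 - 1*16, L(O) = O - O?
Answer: -50/3 ≈ -16.667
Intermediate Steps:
L(O) = 0
V = -50/3 (V = -2*⅓ - 16 = -⅔ - 16 = -50/3 ≈ -16.667)
E(d) = 1/d (E(d) = 1/(d + 0) = 1/d)
C(K) = -3/50 (C(K) = 1/(-50/3) = -3/50)
1/C(719) = 1/(-3/50) = -50/3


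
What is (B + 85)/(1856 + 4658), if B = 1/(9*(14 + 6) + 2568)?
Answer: 233581/17900472 ≈ 0.013049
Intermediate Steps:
B = 1/2748 (B = 1/(9*20 + 2568) = 1/(180 + 2568) = 1/2748 ≈ 0.00036390)
(B + 85)/(1856 + 4658) = (1/2748 + 85)/(1856 + 4658) = (233581/2748)/6514 = (233581/2748)*(1/6514) = 233581/17900472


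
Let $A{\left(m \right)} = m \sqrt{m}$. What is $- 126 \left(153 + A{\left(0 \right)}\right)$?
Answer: $-19278$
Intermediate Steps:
$A{\left(m \right)} = m^{\frac{3}{2}}$
$- 126 \left(153 + A{\left(0 \right)}\right) = - 126 \left(153 + 0^{\frac{3}{2}}\right) = - 126 \left(153 + 0\right) = \left(-126\right) 153 = -19278$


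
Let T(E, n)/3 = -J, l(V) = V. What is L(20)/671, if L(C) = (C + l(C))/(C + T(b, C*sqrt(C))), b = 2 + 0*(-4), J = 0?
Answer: 2/671 ≈ 0.0029806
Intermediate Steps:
b = 2 (b = 2 + 0 = 2)
T(E, n) = 0 (T(E, n) = 3*(-1*0) = 3*0 = 0)
L(C) = 2 (L(C) = (C + C)/(C + 0) = (2*C)/C = 2)
L(20)/671 = 2/671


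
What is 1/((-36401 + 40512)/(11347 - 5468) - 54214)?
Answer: -5879/318719995 ≈ -1.8446e-5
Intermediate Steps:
1/((-36401 + 40512)/(11347 - 5468) - 54214) = 1/(4111/5879 - 54214) = 1/(-318719995/5879) = -5879/318719995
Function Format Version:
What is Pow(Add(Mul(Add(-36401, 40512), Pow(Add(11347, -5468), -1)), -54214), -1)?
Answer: Rational(-5879, 318719995) ≈ -1.8446e-5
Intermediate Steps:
Pow(Add(Mul(Add(-36401, 40512), Pow(Add(11347, -5468), -1)), -54214), -1) = Pow(Add(Mul(4111, Pow(5879, -1)), -54214), -1) = Pow(Add(Mul(4111, Rational(1, 5879)), -54214), -1) = Pow(Add(Rational(4111, 5879), -54214), -1) = Pow(Rational(-318719995, 5879), -1) = Rational(-5879, 318719995)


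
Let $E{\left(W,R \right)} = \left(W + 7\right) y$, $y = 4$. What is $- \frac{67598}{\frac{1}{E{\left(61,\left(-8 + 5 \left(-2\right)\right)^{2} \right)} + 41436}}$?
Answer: $-2819377384$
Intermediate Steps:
$E{\left(W,R \right)} = 28 + 4 W$ ($E{\left(W,R \right)} = \left(W + 7\right) 4 = \left(7 + W\right) 4 = 28 + 4 W$)
$- \frac{67598}{\frac{1}{E{\left(61,\left(-8 + 5 \left(-2\right)\right)^{2} \right)} + 41436}} = - \frac{67598}{\frac{1}{\left(28 + 4 \cdot 61\right) + 41436}} = - \frac{67598}{\frac{1}{\left(28 + 244\right) + 41436}} = - \frac{67598}{\frac{1}{272 + 41436}} = - \frac{67598}{\frac{1}{41708}} = - 67598 \frac{1}{\frac{1}{41708}} = \left(-67598\right) 41708 = -2819377384$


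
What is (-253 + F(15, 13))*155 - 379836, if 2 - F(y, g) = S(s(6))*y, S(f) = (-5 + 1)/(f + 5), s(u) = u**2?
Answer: -17159081/41 ≈ -4.1851e+5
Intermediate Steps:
S(f) = -4/(5 + f)
F(y, g) = 2 + 4*y/41 (F(y, g) = 2 - (-4/(5 + 6**2))*y = 2 - (-4/(5 + 36))*y = 2 - (-4/41)*y = 2 - (-4*1/41)*y = 2 - (-4)*y/41 = 2 + 4*y/41)
(-253 + F(15, 13))*155 - 379836 = (-253 + (2 + (4/41)*15))*155 - 379836 = (-253 + (2 + 60/41))*155 - 379836 = (-253 + 142/41)*155 - 379836 = -10231/41*155 - 379836 = -1585805/41 - 379836 = -17159081/41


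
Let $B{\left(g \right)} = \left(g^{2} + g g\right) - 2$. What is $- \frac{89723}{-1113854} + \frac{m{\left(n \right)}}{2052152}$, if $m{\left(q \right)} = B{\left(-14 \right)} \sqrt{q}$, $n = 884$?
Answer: $\frac{89723}{1113854} + \frac{195 \sqrt{221}}{513038} \approx 0.086202$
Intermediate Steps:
$B{\left(g \right)} = -2 + 2 g^{2}$ ($B{\left(g \right)} = \left(g^{2} + g^{2}\right) - 2 = 2 g^{2} - 2 = -2 + 2 g^{2}$)
$m{\left(q \right)} = 390 \sqrt{q}$ ($m{\left(q \right)} = \left(-2 + 2 \left(-14\right)^{2}\right) \sqrt{q} = \left(-2 + 2 \cdot 196\right) \sqrt{q} = \left(-2 + 392\right) \sqrt{q} = 390 \sqrt{q}$)
$- \frac{89723}{-1113854} + \frac{m{\left(n \right)}}{2052152} = - \frac{89723}{-1113854} + \frac{390 \sqrt{884}}{2052152} = \left(-89723\right) \left(- \frac{1}{1113854}\right) + 390 \cdot 2 \sqrt{221} \cdot \frac{1}{2052152} = \frac{89723}{1113854} + 780 \sqrt{221} \cdot \frac{1}{2052152} = \frac{89723}{1113854} + \frac{195 \sqrt{221}}{513038}$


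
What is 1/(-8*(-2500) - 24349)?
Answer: -1/4349 ≈ -0.00022994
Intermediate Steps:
1/(-8*(-2500) - 24349) = 1/(20000 - 24349) = 1/(-4349) = -1/4349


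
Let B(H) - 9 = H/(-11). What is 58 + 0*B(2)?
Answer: 58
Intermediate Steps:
B(H) = 9 - H/11 (B(H) = 9 + H/(-11) = 9 + H*(-1/11) = 9 - H/11)
58 + 0*B(2) = 58 + 0*(9 - 1/11*2) = 58 + 0*(9 - 2/11) = 58 + 0*(97/11) = 58 + 0 = 58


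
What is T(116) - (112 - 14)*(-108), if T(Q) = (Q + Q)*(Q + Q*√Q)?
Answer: 37496 + 53824*√29 ≈ 3.2735e+5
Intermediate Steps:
T(Q) = 2*Q*(Q + Q^(3/2)) (T(Q) = (2*Q)*(Q + Q^(3/2)) = 2*Q*(Q + Q^(3/2)))
T(116) - (112 - 14)*(-108) = (2*116² + 2*116^(5/2)) - (112 - 14)*(-108) = (2*13456 + 2*(26912*√29)) - 98*(-108) = (26912 + 53824*√29) - 1*(-10584) = (26912 + 53824*√29) + 10584 = 37496 + 53824*√29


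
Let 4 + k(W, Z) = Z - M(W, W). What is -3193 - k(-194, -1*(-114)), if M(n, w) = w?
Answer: -3497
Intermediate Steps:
k(W, Z) = -4 + Z - W (k(W, Z) = -4 + (Z - W) = -4 + Z - W)
-3193 - k(-194, -1*(-114)) = -3193 - (-4 - 1*(-114) - 1*(-194)) = -3193 - (-4 + 114 + 194) = -3193 - 1*304 = -3193 - 304 = -3497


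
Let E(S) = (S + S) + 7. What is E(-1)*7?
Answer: 35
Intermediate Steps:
E(S) = 7 + 2*S (E(S) = 2*S + 7 = 7 + 2*S)
E(-1)*7 = (7 + 2*(-1))*7 = (7 - 2)*7 = 5*7 = 35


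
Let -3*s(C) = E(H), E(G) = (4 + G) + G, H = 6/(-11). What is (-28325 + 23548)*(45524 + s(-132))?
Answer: -7176296020/33 ≈ -2.1746e+8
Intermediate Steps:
H = -6/11 (H = 6*(-1/11) = -6/11 ≈ -0.54545)
E(G) = 4 + 2*G
s(C) = -32/33 (s(C) = -(4 + 2*(-6/11))/3 = -(4 - 12/11)/3 = -1/3*32/11 = -32/33)
(-28325 + 23548)*(45524 + s(-132)) = (-28325 + 23548)*(45524 - 32/33) = -4777*1502260/33 = -7176296020/33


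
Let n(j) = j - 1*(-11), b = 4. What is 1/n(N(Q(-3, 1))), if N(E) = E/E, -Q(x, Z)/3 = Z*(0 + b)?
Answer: 1/12 ≈ 0.083333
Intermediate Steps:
Q(x, Z) = -12*Z (Q(x, Z) = -3*Z*(0 + 4) = -3*Z*4 = -12*Z)
N(E) = 1
n(j) = 11 + j (n(j) = j + 11 = 11 + j)
1/n(N(Q(-3, 1))) = 1/(11 + 1) = 1/12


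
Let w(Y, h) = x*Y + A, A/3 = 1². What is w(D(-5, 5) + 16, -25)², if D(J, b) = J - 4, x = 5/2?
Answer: 1681/4 ≈ 420.25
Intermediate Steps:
A = 3 (A = 3*1² = 3*1 = 3)
x = 5/2 (x = 5*(½) = 5/2 ≈ 2.5000)
D(J, b) = -4 + J
w(Y, h) = 3 + 5*Y/2 (w(Y, h) = 5*Y/2 + 3 = 3 + 5*Y/2)
w(D(-5, 5) + 16, -25)² = (3 + 5*((-4 - 5) + 16)/2)² = (3 + 5*(-9 + 16)/2)² = (3 + (5/2)*7)² = (3 + 35/2)² = (41/2)² = 1681/4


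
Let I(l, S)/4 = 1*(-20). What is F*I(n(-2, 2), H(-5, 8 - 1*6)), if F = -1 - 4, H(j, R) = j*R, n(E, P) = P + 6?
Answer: 400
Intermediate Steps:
n(E, P) = 6 + P
H(j, R) = R*j
I(l, S) = -80 (I(l, S) = 4*(1*(-20)) = 4*(-20) = -80)
F = -5
F*I(n(-2, 2), H(-5, 8 - 1*6)) = -5*(-80) = 400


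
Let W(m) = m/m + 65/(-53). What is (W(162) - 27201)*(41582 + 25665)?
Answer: -96947646255/53 ≈ -1.8292e+9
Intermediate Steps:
W(m) = -12/53 (W(m) = 1 + 65*(-1/53) = 1 - 65/53 = -12/53)
(W(162) - 27201)*(41582 + 25665) = (-12/53 - 27201)*(41582 + 25665) = -1441665/53*67247 = -96947646255/53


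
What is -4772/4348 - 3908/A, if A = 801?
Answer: -5203589/870687 ≈ -5.9764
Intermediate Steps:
-4772/4348 - 3908/A = -4772/4348 - 3908/801 = -4772*1/4348 - 3908*1/801 = -1193/1087 - 3908/801 = -5203589/870687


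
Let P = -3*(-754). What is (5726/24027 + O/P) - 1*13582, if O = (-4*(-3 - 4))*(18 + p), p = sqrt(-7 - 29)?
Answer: -123024010208/9058179 + 28*I/377 ≈ -13582.0 + 0.074271*I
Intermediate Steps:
P = 2262
p = 6*I (p = sqrt(-36) = 6*I ≈ 6.0*I)
O = 504 + 168*I (O = (-4*(-3 - 4))*(18 + 6*I) = (-4*(-7))*(18 + 6*I) = 28*(18 + 6*I) = 504 + 168*I ≈ 504.0 + 168.0*I)
(5726/24027 + O/P) - 1*13582 = (5726/24027 + (504 + 168*I)/2262) - 1*13582 = (5726*(1/24027) + (504 + 168*I)*(1/2262)) - 13582 = (5726/24027 + (84/377 + 28*I/377)) - 13582 = (4176970/9058179 + 28*I/377) - 13582 = -123024010208/9058179 + 28*I/377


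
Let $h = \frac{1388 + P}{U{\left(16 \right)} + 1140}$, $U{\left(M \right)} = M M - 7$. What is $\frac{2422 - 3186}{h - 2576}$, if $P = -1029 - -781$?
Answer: $\frac{88433}{298077} \approx 0.29668$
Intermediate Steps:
$U{\left(M \right)} = -7 + M^{2}$ ($U{\left(M \right)} = M^{2} - 7 = -7 + M^{2}$)
$P = -248$ ($P = -1029 + 781 = -248$)
$h = \frac{380}{463}$ ($h = \frac{1388 - 248}{\left(-7 + 16^{2}\right) + 1140} = \frac{1140}{\left(-7 + 256\right) + 1140} = \frac{1140}{249 + 1140} = \frac{1140}{1389} = 1140 \cdot \frac{1}{1389} = \frac{380}{463} \approx 0.82073$)
$\frac{2422 - 3186}{h - 2576} = \frac{2422 - 3186}{\frac{380}{463} - 2576} = - \frac{764}{- \frac{1192308}{463}} = \left(-764\right) \left(- \frac{463}{1192308}\right) = \frac{88433}{298077}$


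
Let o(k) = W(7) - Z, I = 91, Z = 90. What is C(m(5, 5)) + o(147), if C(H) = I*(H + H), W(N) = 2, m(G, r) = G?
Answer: 822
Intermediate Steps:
C(H) = 182*H (C(H) = 91*(H + H) = 91*(2*H) = 182*H)
o(k) = -88 (o(k) = 2 - 1*90 = 2 - 90 = -88)
C(m(5, 5)) + o(147) = 182*5 - 88 = 910 - 88 = 822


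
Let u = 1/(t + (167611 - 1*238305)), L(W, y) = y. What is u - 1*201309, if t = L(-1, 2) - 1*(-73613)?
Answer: -588023588/2921 ≈ -2.0131e+5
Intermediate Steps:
t = 73615 (t = 2 - 1*(-73613) = 2 + 73613 = 73615)
u = 1/2921 (u = 1/(73615 + (167611 - 1*238305)) = 1/(73615 + (167611 - 238305)) = 1/(73615 - 70694) = 1/2921 ≈ 0.00034235)
u - 1*201309 = 1/2921 - 1*201309 = 1/2921 - 201309 = -588023588/2921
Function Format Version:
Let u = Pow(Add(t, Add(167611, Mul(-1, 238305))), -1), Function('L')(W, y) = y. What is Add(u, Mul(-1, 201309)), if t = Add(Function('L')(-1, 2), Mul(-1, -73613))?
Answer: Rational(-588023588, 2921) ≈ -2.0131e+5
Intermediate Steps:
t = 73615 (t = Add(2, Mul(-1, -73613)) = Add(2, 73613) = 73615)
u = Rational(1, 2921) (u = Pow(Add(73615, Add(167611, Mul(-1, 238305))), -1) = Pow(Add(73615, Add(167611, -238305)), -1) = Pow(Add(73615, -70694), -1) = Pow(2921, -1) = Rational(1, 2921) ≈ 0.00034235)
Add(u, Mul(-1, 201309)) = Add(Rational(1, 2921), Mul(-1, 201309)) = Add(Rational(1, 2921), -201309) = Rational(-588023588, 2921)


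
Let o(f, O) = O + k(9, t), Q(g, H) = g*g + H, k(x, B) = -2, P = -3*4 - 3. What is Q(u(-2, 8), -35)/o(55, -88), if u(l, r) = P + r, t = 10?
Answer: -7/45 ≈ -0.15556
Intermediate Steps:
P = -15 (P = -12 - 3 = -15)
u(l, r) = -15 + r
Q(g, H) = H + g² (Q(g, H) = g² + H = H + g²)
o(f, O) = -2 + O (o(f, O) = O - 2 = -2 + O)
Q(u(-2, 8), -35)/o(55, -88) = (-35 + (-15 + 8)²)/(-2 - 88) = (-35 + (-7)²)/(-90) = (-35 + 49)*(-1/90) = 14*(-1/90) = -7/45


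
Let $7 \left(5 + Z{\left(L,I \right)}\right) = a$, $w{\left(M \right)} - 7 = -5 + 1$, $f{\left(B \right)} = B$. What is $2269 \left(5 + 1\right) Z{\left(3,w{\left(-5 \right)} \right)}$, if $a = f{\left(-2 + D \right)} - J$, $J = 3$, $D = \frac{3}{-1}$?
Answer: $- \frac{585402}{7} \approx -83629.0$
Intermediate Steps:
$D = -3$ ($D = 3 \left(-1\right) = -3$)
$w{\left(M \right)} = 3$ ($w{\left(M \right)} = 7 + \left(-5 + 1\right) = 7 - 4 = 3$)
$a = -8$ ($a = \left(-2 - 3\right) - 3 = -5 - 3 = -8$)
$Z{\left(L,I \right)} = - \frac{43}{7}$ ($Z{\left(L,I \right)} = -5 + \frac{1}{7} \left(-8\right) = -5 - \frac{8}{7} = - \frac{43}{7}$)
$2269 \left(5 + 1\right) Z{\left(3,w{\left(-5 \right)} \right)} = 2269 \left(5 + 1\right) \left(- \frac{43}{7}\right) = 2269 \cdot 6 \left(- \frac{43}{7}\right) = 2269 \left(- \frac{258}{7}\right) = - \frac{585402}{7}$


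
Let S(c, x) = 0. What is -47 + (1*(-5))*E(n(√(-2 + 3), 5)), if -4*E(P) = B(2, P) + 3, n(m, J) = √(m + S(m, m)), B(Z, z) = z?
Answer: -42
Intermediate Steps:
n(m, J) = √m (n(m, J) = √(m + 0) = √m)
E(P) = -¾ - P/4 (E(P) = -(P + 3)/4 = -(3 + P)/4 = -¾ - P/4)
-47 + (1*(-5))*E(n(√(-2 + 3), 5)) = -47 + (1*(-5))*(-¾ - (-2 + 3)^(¼)/4) = -47 - 5*(-¾ - √(√1)/4) = -47 - 5*(-¾ - √1/4) = -47 - 5*(-¾ - ¼*1) = -47 - 5*(-¾ - ¼) = -47 - 5*(-1) = -47 + 5 = -42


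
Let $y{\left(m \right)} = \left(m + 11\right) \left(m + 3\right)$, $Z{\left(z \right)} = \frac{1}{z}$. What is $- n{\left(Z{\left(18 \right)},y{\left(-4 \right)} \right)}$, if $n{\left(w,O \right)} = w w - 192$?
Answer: $\frac{62207}{324} \approx 192.0$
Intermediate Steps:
$y{\left(m \right)} = \left(3 + m\right) \left(11 + m\right)$ ($y{\left(m \right)} = \left(11 + m\right) \left(3 + m\right) = \left(3 + m\right) \left(11 + m\right)$)
$n{\left(w,O \right)} = -192 + w^{2}$ ($n{\left(w,O \right)} = w^{2} - 192 = -192 + w^{2}$)
$- n{\left(Z{\left(18 \right)},y{\left(-4 \right)} \right)} = - (-192 + \left(\frac{1}{18}\right)^{2}) = - (-192 + \frac{1}{324}) = \left(-1\right) \left(- \frac{62207}{324}\right) = \frac{62207}{324}$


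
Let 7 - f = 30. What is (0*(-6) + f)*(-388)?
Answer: 8924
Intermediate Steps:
f = -23 (f = 7 - 1*30 = 7 - 30 = -23)
(0*(-6) + f)*(-388) = (0*(-6) - 23)*(-388) = (0 - 23)*(-388) = -23*(-388) = 8924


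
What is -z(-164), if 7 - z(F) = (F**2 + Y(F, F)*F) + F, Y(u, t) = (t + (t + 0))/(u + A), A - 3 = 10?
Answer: 3981683/151 ≈ 26369.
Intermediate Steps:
A = 13 (A = 3 + 10 = 13)
Y(u, t) = 2*t/(13 + u) (Y(u, t) = (t + (t + 0))/(u + 13) = (t + t)/(13 + u) = (2*t)/(13 + u) = 2*t/(13 + u))
z(F) = 7 - F - F**2 - 2*F**2/(13 + F) (z(F) = 7 - ((F**2 + (2*F/(13 + F))*F) + F) = 7 - ((F**2 + 2*F**2/(13 + F)) + F) = 7 - (F + F**2 + 2*F**2/(13 + F)) = 7 + (-F - F**2 - 2*F**2/(13 + F)) = 7 - F - F**2 - 2*F**2/(13 + F))
-z(-164) = -(91 - 1*(-164)**3 - 16*(-164)**2 - 6*(-164))/(13 - 164) = -(91 - 1*(-4410944) - 16*26896 + 984)/(-151) = -(-1)*(91 + 4410944 - 430336 + 984)/151 = -(-1)*3981683/151 = -1*(-3981683/151) = 3981683/151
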